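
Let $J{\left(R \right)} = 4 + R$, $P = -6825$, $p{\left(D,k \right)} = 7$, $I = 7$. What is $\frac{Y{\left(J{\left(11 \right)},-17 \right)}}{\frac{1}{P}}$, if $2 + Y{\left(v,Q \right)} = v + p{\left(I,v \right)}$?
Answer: $-136500$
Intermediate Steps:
$Y{\left(v,Q \right)} = 5 + v$ ($Y{\left(v,Q \right)} = -2 + \left(v + 7\right) = -2 + \left(7 + v\right) = 5 + v$)
$\frac{Y{\left(J{\left(11 \right)},-17 \right)}}{\frac{1}{P}} = \frac{5 + \left(4 + 11\right)}{\frac{1}{-6825}} = \frac{5 + 15}{- \frac{1}{6825}} = 20 \left(-6825\right) = -136500$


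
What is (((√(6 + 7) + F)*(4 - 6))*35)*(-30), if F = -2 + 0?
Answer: -4200 + 2100*√13 ≈ 3371.7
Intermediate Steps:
F = -2
(((√(6 + 7) + F)*(4 - 6))*35)*(-30) = (((√(6 + 7) - 2)*(4 - 6))*35)*(-30) = (((√13 - 2)*(-2))*35)*(-30) = (((-2 + √13)*(-2))*35)*(-30) = ((4 - 2*√13)*35)*(-30) = (140 - 70*√13)*(-30) = -4200 + 2100*√13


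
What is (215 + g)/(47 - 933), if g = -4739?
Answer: 2262/443 ≈ 5.1061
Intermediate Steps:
(215 + g)/(47 - 933) = (215 - 4739)/(47 - 933) = -4524/(-886) = -4524*(-1/886) = 2262/443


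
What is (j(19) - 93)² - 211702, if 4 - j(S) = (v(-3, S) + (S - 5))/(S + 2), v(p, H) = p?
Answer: -89826182/441 ≈ -2.0369e+5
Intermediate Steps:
j(S) = 4 - (-8 + S)/(2 + S) (j(S) = 4 - (-3 + (S - 5))/(S + 2) = 4 - (-3 + (-5 + S))/(2 + S) = 4 - (-8 + S)/(2 + S))
(j(19) - 93)² - 211702 = ((16 + 3*19)/(2 + 19) - 93)² - 211702 = ((16 + 57)/21 - 93)² - 211702 = ((1/21)*73 - 93)² - 211702 = (73/21 - 93)² - 211702 = (-1880/21)² - 211702 = 3534400/441 - 211702 = -89826182/441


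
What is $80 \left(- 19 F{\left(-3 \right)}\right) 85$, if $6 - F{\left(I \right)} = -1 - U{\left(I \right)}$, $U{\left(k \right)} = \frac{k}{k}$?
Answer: $-1033600$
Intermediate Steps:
$U{\left(k \right)} = 1$
$F{\left(I \right)} = 8$ ($F{\left(I \right)} = 6 - \left(-1 - 1\right) = 6 - -2 = 6 + 2 = 8$)
$80 \left(- 19 F{\left(-3 \right)}\right) 85 = 80 \left(\left(-19\right) 8\right) 85 = 80 \left(-152\right) 85 = \left(-12160\right) 85 = -1033600$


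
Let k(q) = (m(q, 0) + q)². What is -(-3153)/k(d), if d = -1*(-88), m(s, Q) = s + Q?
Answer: 3153/30976 ≈ 0.10179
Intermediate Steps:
m(s, Q) = Q + s
d = 88
k(q) = 4*q² (k(q) = ((0 + q) + q)² = (q + q)² = (2*q)² = 4*q²)
-(-3153)/k(d) = -(-3153)/(4*88²) = -(-3153)/(4*7744) = -(-3153)/30976 = -1*(-3153/30976) = 3153/30976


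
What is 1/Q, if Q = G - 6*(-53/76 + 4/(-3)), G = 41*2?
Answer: 38/3579 ≈ 0.010617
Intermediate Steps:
G = 82
Q = 3579/38 (Q = 82 - 6*(-53/76 + 4/(-3)) = 82 - 6*(-53*1/76 + 4*(-⅓)) = 82 - 6*(-53/76 - 4/3) = 82 - 6*(-463/228) = 82 + 463/38 = 3579/38 ≈ 94.184)
1/Q = 1/(3579/38) = 38/3579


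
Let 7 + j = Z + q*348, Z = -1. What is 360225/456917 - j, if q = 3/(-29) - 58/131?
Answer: 11903271791/59856127 ≈ 198.86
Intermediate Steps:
q = -2075/3799 (q = 3*(-1/29) - 58*1/131 = -3/29 - 58/131 = -2075/3799 ≈ -0.54620)
j = -25948/131 (j = -7 + (-1 - 2075/3799*348) = -7 + (-1 - 24900/131) = -7 - 25031/131 = -25948/131 ≈ -198.08)
360225/456917 - j = 360225/456917 - 1*(-25948/131) = 360225*(1/456917) + 25948/131 = 360225/456917 + 25948/131 = 11903271791/59856127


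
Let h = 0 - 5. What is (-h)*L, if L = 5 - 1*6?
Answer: -5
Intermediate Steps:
L = -1 (L = 5 - 6 = -1)
h = -5
(-h)*L = -1*(-5)*(-1) = 5*(-1) = -5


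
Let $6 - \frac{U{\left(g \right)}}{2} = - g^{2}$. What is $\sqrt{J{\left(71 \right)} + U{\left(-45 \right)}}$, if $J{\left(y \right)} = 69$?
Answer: $9 \sqrt{51} \approx 64.273$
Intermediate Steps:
$U{\left(g \right)} = 12 + 2 g^{2}$ ($U{\left(g \right)} = 12 - 2 \left(- g^{2}\right) = 12 + 2 g^{2}$)
$\sqrt{J{\left(71 \right)} + U{\left(-45 \right)}} = \sqrt{69 + \left(12 + 2 \left(-45\right)^{2}\right)} = \sqrt{69 + \left(12 + 2 \cdot 2025\right)} = \sqrt{69 + \left(12 + 4050\right)} = \sqrt{69 + 4062} = \sqrt{4131} = 9 \sqrt{51}$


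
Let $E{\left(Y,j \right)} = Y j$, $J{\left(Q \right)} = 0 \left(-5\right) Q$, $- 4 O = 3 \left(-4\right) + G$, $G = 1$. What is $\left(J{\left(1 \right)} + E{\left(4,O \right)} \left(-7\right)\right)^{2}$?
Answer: $5929$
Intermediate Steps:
$O = \frac{11}{4}$ ($O = - \frac{3 \left(-4\right) + 1}{4} = - \frac{-12 + 1}{4} = \left(- \frac{1}{4}\right) \left(-11\right) = \frac{11}{4} \approx 2.75$)
$J{\left(Q \right)} = 0$ ($J{\left(Q \right)} = 0 Q = 0$)
$\left(J{\left(1 \right)} + E{\left(4,O \right)} \left(-7\right)\right)^{2} = \left(0 + 4 \cdot \frac{11}{4} \left(-7\right)\right)^{2} = \left(0 + 11 \left(-7\right)\right)^{2} = \left(0 - 77\right)^{2} = \left(-77\right)^{2} = 5929$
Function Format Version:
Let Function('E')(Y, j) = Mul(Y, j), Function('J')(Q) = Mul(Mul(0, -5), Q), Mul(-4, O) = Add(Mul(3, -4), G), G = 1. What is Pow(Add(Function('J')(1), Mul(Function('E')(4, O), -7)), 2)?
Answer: 5929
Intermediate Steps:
O = Rational(11, 4) (O = Mul(Rational(-1, 4), Add(Mul(3, -4), 1)) = Mul(Rational(-1, 4), Add(-12, 1)) = Mul(Rational(-1, 4), -11) = Rational(11, 4) ≈ 2.7500)
Function('J')(Q) = 0 (Function('J')(Q) = Mul(0, Q) = 0)
Pow(Add(Function('J')(1), Mul(Function('E')(4, O), -7)), 2) = Pow(Add(0, Mul(Mul(4, Rational(11, 4)), -7)), 2) = Pow(Add(0, Mul(11, -7)), 2) = Pow(Add(0, -77), 2) = Pow(-77, 2) = 5929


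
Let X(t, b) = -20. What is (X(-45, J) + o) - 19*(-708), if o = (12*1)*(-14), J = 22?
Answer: 13264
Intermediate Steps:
o = -168 (o = 12*(-14) = -168)
(X(-45, J) + o) - 19*(-708) = (-20 - 168) - 19*(-708) = -188 + 13452 = 13264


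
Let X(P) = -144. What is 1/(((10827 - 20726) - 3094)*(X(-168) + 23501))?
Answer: -1/303477501 ≈ -3.2951e-9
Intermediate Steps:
1/(((10827 - 20726) - 3094)*(X(-168) + 23501)) = 1/(((10827 - 20726) - 3094)*(-144 + 23501)) = 1/((-9899 - 3094)*23357) = 1/(-12993*23357) = 1/(-303477501) = -1/303477501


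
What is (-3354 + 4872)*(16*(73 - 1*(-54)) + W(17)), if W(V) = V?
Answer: 3110382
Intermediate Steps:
(-3354 + 4872)*(16*(73 - 1*(-54)) + W(17)) = (-3354 + 4872)*(16*(73 - 1*(-54)) + 17) = 1518*(16*(73 + 54) + 17) = 1518*(16*127 + 17) = 1518*(2032 + 17) = 1518*2049 = 3110382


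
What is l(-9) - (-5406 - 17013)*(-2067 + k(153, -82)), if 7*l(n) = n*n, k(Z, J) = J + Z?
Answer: -313238187/7 ≈ -4.4748e+7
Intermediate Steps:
l(n) = n**2/7 (l(n) = (n*n)/7 = n**2/7)
l(-9) - (-5406 - 17013)*(-2067 + k(153, -82)) = (1/7)*(-9)**2 - (-5406 - 17013)*(-2067 + (-82 + 153)) = (1/7)*81 - (-22419)*(-2067 + 71) = 81/7 - (-22419)*(-1996) = 81/7 - 1*44748324 = 81/7 - 44748324 = -313238187/7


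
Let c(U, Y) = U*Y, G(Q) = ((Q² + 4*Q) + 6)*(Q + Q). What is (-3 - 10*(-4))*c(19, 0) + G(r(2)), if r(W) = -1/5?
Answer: -262/125 ≈ -2.0960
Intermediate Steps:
r(W) = -⅕ (r(W) = -1*⅕ = -⅕)
G(Q) = 2*Q*(6 + Q² + 4*Q) (G(Q) = (6 + Q² + 4*Q)*(2*Q) = 2*Q*(6 + Q² + 4*Q))
(-3 - 10*(-4))*c(19, 0) + G(r(2)) = (-3 - 10*(-4))*(19*0) + 2*(-⅕)*(6 + (-⅕)² + 4*(-⅕)) = (-3 + 40)*0 + 2*(-⅕)*(6 + 1/25 - ⅘) = 37*0 + 2*(-⅕)*(131/25) = 0 - 262/125 = -262/125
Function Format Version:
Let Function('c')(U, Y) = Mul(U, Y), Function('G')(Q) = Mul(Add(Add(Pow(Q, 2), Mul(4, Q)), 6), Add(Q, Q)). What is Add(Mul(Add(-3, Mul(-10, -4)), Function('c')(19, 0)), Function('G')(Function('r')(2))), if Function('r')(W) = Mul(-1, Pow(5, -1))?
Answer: Rational(-262, 125) ≈ -2.0960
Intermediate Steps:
Function('r')(W) = Rational(-1, 5) (Function('r')(W) = Mul(-1, Rational(1, 5)) = Rational(-1, 5))
Function('G')(Q) = Mul(2, Q, Add(6, Pow(Q, 2), Mul(4, Q))) (Function('G')(Q) = Mul(Add(6, Pow(Q, 2), Mul(4, Q)), Mul(2, Q)) = Mul(2, Q, Add(6, Pow(Q, 2), Mul(4, Q))))
Add(Mul(Add(-3, Mul(-10, -4)), Function('c')(19, 0)), Function('G')(Function('r')(2))) = Add(Mul(Add(-3, Mul(-10, -4)), Mul(19, 0)), Mul(2, Rational(-1, 5), Add(6, Pow(Rational(-1, 5), 2), Mul(4, Rational(-1, 5))))) = Add(Mul(Add(-3, 40), 0), Mul(2, Rational(-1, 5), Add(6, Rational(1, 25), Rational(-4, 5)))) = Add(Mul(37, 0), Mul(2, Rational(-1, 5), Rational(131, 25))) = Add(0, Rational(-262, 125)) = Rational(-262, 125)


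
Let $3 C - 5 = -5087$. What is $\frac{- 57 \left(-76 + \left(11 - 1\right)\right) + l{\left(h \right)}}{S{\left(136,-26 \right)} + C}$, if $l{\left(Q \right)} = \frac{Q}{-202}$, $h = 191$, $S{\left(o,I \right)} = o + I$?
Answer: $- \frac{759733}{319968} \approx -2.3744$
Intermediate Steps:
$C = -1694$ ($C = \frac{5}{3} + \frac{1}{3} \left(-5087\right) = \frac{5}{3} - \frac{5087}{3} = -1694$)
$S{\left(o,I \right)} = I + o$
$l{\left(Q \right)} = - \frac{Q}{202}$ ($l{\left(Q \right)} = Q \left(- \frac{1}{202}\right) = - \frac{Q}{202}$)
$\frac{- 57 \left(-76 + \left(11 - 1\right)\right) + l{\left(h \right)}}{S{\left(136,-26 \right)} + C} = \frac{- 57 \left(-76 + \left(11 - 1\right)\right) - \frac{191}{202}}{\left(-26 + 136\right) - 1694} = \frac{- 57 \left(-76 + \left(11 - 1\right)\right) - \frac{191}{202}}{110 - 1694} = \frac{- 57 \left(-76 + 10\right) - \frac{191}{202}}{-1584} = \left(\left(-57\right) \left(-66\right) - \frac{191}{202}\right) \left(- \frac{1}{1584}\right) = \left(3762 - \frac{191}{202}\right) \left(- \frac{1}{1584}\right) = \frac{759733}{202} \left(- \frac{1}{1584}\right) = - \frac{759733}{319968}$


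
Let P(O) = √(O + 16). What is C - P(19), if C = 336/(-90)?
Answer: -56/15 - √35 ≈ -9.6494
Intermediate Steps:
P(O) = √(16 + O)
C = -56/15 (C = 336*(-1/90) = -56/15 ≈ -3.7333)
C - P(19) = -56/15 - √(16 + 19) = -56/15 - √35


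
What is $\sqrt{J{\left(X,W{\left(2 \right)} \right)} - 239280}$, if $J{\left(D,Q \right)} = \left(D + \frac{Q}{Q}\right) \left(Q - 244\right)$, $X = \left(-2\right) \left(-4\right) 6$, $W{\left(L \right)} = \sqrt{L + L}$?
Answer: $i \sqrt{251138} \approx 501.14 i$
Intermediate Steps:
$W{\left(L \right)} = \sqrt{2} \sqrt{L}$ ($W{\left(L \right)} = \sqrt{2 L} = \sqrt{2} \sqrt{L}$)
$X = 48$ ($X = 8 \cdot 6 = 48$)
$J{\left(D,Q \right)} = \left(1 + D\right) \left(-244 + Q\right)$ ($J{\left(D,Q \right)} = \left(D + 1\right) \left(-244 + Q\right) = \left(1 + D\right) \left(-244 + Q\right)$)
$\sqrt{J{\left(X,W{\left(2 \right)} \right)} - 239280} = \sqrt{\left(-244 + \sqrt{2} \sqrt{2} - 11712 + 48 \sqrt{2} \sqrt{2}\right) - 239280} = \sqrt{\left(-244 + 2 - 11712 + 48 \cdot 2\right) - 239280} = \sqrt{\left(-244 + 2 - 11712 + 96\right) - 239280} = \sqrt{-11858 - 239280} = \sqrt{-251138} = i \sqrt{251138}$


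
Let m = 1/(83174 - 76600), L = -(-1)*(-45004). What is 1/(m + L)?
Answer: -6574/295856295 ≈ -2.2220e-5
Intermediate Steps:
L = -45004 (L = -1*45004 = -45004)
m = 1/6574 ≈ 0.00015211
1/(m + L) = 1/(1/6574 - 45004) = 1/(-295856295/6574) = -6574/295856295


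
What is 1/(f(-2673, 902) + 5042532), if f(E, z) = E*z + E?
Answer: 1/2628813 ≈ 3.8040e-7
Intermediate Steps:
f(E, z) = E + E*z
1/(f(-2673, 902) + 5042532) = 1/(-2673*(1 + 902) + 5042532) = 1/(-2673*903 + 5042532) = 1/(-2413719 + 5042532) = 1/2628813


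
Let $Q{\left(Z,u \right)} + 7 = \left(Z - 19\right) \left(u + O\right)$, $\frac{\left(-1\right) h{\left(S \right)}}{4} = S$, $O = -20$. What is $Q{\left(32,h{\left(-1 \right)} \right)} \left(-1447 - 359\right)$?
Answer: $388290$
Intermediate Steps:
$h{\left(S \right)} = - 4 S$
$Q{\left(Z,u \right)} = -7 + \left(-20 + u\right) \left(-19 + Z\right)$ ($Q{\left(Z,u \right)} = -7 + \left(Z - 19\right) \left(u - 20\right) = -7 + \left(-19 + Z\right) \left(-20 + u\right) = -7 + \left(-20 + u\right) \left(-19 + Z\right)$)
$Q{\left(32,h{\left(-1 \right)} \right)} \left(-1447 - 359\right) = \left(373 - 640 - 19 \left(\left(-4\right) \left(-1\right)\right) + 32 \left(\left(-4\right) \left(-1\right)\right)\right) \left(-1447 - 359\right) = \left(373 - 640 - 76 + 32 \cdot 4\right) \left(-1447 - 359\right) = \left(373 - 640 - 76 + 128\right) \left(-1806\right) = \left(-215\right) \left(-1806\right) = 388290$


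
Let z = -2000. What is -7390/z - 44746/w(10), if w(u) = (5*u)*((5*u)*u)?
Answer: 47629/25000 ≈ 1.9052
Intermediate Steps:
w(u) = 25*u**3 (w(u) = (5*u)*(5*u**2) = 25*u**3)
-7390/z - 44746/w(10) = -7390/(-2000) - 44746/(25*10**3) = -7390*(-1/2000) - 44746/(25*1000) = 739/200 - 44746/25000 = 739/200 - 44746*1/25000 = 739/200 - 22373/12500 = 47629/25000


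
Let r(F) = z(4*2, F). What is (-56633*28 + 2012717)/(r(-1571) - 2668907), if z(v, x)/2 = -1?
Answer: -426993/2668909 ≈ -0.15999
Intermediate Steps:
z(v, x) = -2 (z(v, x) = 2*(-1) = -2)
r(F) = -2
(-56633*28 + 2012717)/(r(-1571) - 2668907) = (-56633*28 + 2012717)/(-2 - 2668907) = (-1585724 + 2012717)/(-2668909) = 426993*(-1/2668909) = -426993/2668909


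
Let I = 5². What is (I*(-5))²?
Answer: 15625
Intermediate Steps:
I = 25
(I*(-5))² = (25*(-5))² = (-125)² = 15625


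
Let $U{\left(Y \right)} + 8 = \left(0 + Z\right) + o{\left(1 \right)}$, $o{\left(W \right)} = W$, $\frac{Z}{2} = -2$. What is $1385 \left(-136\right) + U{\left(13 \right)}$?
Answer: $-188371$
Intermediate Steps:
$Z = -4$ ($Z = 2 \left(-2\right) = -4$)
$U{\left(Y \right)} = -11$ ($U{\left(Y \right)} = -8 + \left(\left(0 - 4\right) + 1\right) = -8 + \left(-4 + 1\right) = -8 - 3 = -11$)
$1385 \left(-136\right) + U{\left(13 \right)} = 1385 \left(-136\right) - 11 = -188360 - 11 = -188371$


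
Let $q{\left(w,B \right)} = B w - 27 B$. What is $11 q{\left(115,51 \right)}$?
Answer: $49368$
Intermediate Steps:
$q{\left(w,B \right)} = - 27 B + B w$
$11 q{\left(115,51 \right)} = 11 \cdot 51 \left(-27 + 115\right) = 11 \cdot 51 \cdot 88 = 11 \cdot 4488 = 49368$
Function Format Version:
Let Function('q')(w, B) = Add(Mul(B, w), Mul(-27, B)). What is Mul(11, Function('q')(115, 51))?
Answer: 49368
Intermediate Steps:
Function('q')(w, B) = Add(Mul(-27, B), Mul(B, w))
Mul(11, Function('q')(115, 51)) = Mul(11, Mul(51, Add(-27, 115))) = Mul(11, Mul(51, 88)) = Mul(11, 4488) = 49368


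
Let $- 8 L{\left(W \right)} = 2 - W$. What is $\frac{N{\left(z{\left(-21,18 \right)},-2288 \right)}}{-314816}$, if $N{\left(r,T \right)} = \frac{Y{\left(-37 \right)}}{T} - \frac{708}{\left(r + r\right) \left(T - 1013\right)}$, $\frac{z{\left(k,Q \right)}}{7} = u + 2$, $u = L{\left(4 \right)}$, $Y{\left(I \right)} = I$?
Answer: $- \frac{3644813}{49931847533568} \approx -7.2996 \cdot 10^{-8}$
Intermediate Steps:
$L{\left(W \right)} = - \frac{1}{4} + \frac{W}{8}$ ($L{\left(W \right)} = - \frac{2 - W}{8} = - \frac{1}{4} + \frac{W}{8}$)
$u = \frac{1}{4}$ ($u = - \frac{1}{4} + \frac{1}{8} \cdot 4 = - \frac{1}{4} + \frac{1}{2} = \frac{1}{4} \approx 0.25$)
$z{\left(k,Q \right)} = \frac{63}{4}$ ($z{\left(k,Q \right)} = 7 \left(\frac{1}{4} + 2\right) = 7 \cdot \frac{9}{4} = \frac{63}{4}$)
$N{\left(r,T \right)} = - \frac{37}{T} - \frac{354}{r \left(-1013 + T\right)}$ ($N{\left(r,T \right)} = - \frac{37}{T} - \frac{708}{\left(r + r\right) \left(T - 1013\right)} = - \frac{37}{T} - \frac{708}{2 r \left(-1013 + T\right)} = - \frac{37}{T} - 708 \frac{1}{2 r \left(-1013 + T\right)} = - \frac{37}{T} - \frac{354}{r \left(-1013 + T\right)}$)
$\frac{N{\left(z{\left(-21,18 \right)},-2288 \right)}}{-314816} = \frac{\frac{1}{-2288} \frac{1}{\frac{63}{4}} \frac{1}{-1013 - 2288} \left(\left(-354\right) \left(-2288\right) + 37481 \cdot \frac{63}{4} - \left(-84656\right) \frac{63}{4}\right)}{-314816} = \left(- \frac{1}{2288}\right) \frac{4}{63} \frac{1}{-3301} \left(809952 + \frac{2361303}{4} + 1333332\right) \left(- \frac{1}{314816}\right) = \left(- \frac{1}{2288}\right) \frac{4}{63} \left(- \frac{1}{3301}\right) \frac{10934439}{4} \left(- \frac{1}{314816}\right) = \frac{3644813}{158606448} \left(- \frac{1}{314816}\right) = - \frac{3644813}{49931847533568}$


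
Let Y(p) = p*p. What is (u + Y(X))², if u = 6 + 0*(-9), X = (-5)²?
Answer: 398161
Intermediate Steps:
X = 25
u = 6 (u = 6 + 0 = 6)
Y(p) = p²
(u + Y(X))² = (6 + 25²)² = (6 + 625)² = 631² = 398161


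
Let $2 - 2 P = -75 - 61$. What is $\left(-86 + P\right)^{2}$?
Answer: $289$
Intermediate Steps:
$P = 69$ ($P = 1 - \frac{-75 - 61}{2} = 1 - -68 = 1 + 68 = 69$)
$\left(-86 + P\right)^{2} = \left(-86 + 69\right)^{2} = \left(-17\right)^{2} = 289$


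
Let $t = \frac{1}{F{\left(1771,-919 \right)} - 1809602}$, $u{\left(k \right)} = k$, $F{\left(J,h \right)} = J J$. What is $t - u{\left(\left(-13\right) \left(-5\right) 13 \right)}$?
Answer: $- \frac{1121178954}{1326839} \approx -845.0$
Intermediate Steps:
$F{\left(J,h \right)} = J^{2}$
$t = \frac{1}{1326839}$ ($t = \frac{1}{1771^{2} - 1809602} = \frac{1}{3136441 - 1809602} = \frac{1}{1326839} \approx 7.5367 \cdot 10^{-7}$)
$t - u{\left(\left(-13\right) \left(-5\right) 13 \right)} = \frac{1}{1326839} - \left(-13\right) \left(-5\right) 13 = \frac{1}{1326839} - 65 \cdot 13 = \frac{1}{1326839} - 845 = - \frac{1121178954}{1326839}$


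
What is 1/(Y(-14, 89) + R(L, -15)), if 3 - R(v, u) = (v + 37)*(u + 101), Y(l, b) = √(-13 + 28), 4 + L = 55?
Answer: -1513/11445842 - √15/57229210 ≈ -0.00013226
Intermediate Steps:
L = 51 (L = -4 + 55 = 51)
Y(l, b) = √15
R(v, u) = 3 - (37 + v)*(101 + u) (R(v, u) = 3 - (v + 37)*(u + 101) = 3 - (37 + v)*(101 + u))
1/(Y(-14, 89) + R(L, -15)) = 1/(√15 + (-3734 - 101*51 - 37*(-15) - 1*(-15)*51)) = 1/(√15 + (-3734 - 5151 + 555 + 765)) = 1/(√15 - 7565) = 1/(-7565 + √15)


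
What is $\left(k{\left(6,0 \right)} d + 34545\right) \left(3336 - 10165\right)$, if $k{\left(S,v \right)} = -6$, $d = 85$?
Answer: $-232425015$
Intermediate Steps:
$\left(k{\left(6,0 \right)} d + 34545\right) \left(3336 - 10165\right) = \left(\left(-6\right) 85 + 34545\right) \left(3336 - 10165\right) = \left(-510 + 34545\right) \left(-6829\right) = 34035 \left(-6829\right) = -232425015$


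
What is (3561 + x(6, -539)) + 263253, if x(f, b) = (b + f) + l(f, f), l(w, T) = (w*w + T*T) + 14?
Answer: 266367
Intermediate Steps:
l(w, T) = 14 + T² + w² (l(w, T) = (w² + T²) + 14 = (T² + w²) + 14 = 14 + T² + w²)
x(f, b) = 14 + b + f + 2*f² (x(f, b) = (b + f) + (14 + f² + f²) = (b + f) + (14 + 2*f²) = 14 + b + f + 2*f²)
(3561 + x(6, -539)) + 263253 = (3561 + (14 - 539 + 6 + 2*6²)) + 263253 = (3561 + (14 - 539 + 6 + 2*36)) + 263253 = (3561 + (14 - 539 + 6 + 72)) + 263253 = (3561 - 447) + 263253 = 3114 + 263253 = 266367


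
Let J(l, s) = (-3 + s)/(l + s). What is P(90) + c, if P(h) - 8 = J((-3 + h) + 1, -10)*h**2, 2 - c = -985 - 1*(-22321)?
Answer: -22676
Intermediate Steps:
c = -21334 (c = 2 - (-985 - 1*(-22321)) = 2 - (-985 + 22321) = 2 - 1*21336 = 2 - 21336 = -21334)
J(l, s) = (-3 + s)/(l + s)
P(h) = 8 - 13*h**2/(-12 + h) (P(h) = 8 + ((-3 - 10)/(((-3 + h) + 1) - 10))*h**2 = 8 + (-13/((-2 + h) - 10))*h**2 = 8 + (-13/(-12 + h))*h**2 = 8 - 13*h**2/(-12 + h))
P(90) + c = (-96 - 13*90**2 + 8*90)/(-12 + 90) - 21334 = (-96 - 13*8100 + 720)/78 - 21334 = (-96 - 105300 + 720)/78 - 21334 = (1/78)*(-104676) - 21334 = -1342 - 21334 = -22676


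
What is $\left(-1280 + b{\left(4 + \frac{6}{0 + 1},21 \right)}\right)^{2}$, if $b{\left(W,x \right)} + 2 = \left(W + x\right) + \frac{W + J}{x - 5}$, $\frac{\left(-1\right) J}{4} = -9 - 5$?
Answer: $\frac{99500625}{64} \approx 1.5547 \cdot 10^{6}$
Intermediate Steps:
$J = 56$ ($J = - 4 \left(-9 - 5\right) = \left(-4\right) \left(-14\right) = 56$)
$b{\left(W,x \right)} = -2 + W + x + \frac{56 + W}{-5 + x}$ ($b{\left(W,x \right)} = -2 + \left(\left(W + x\right) + \frac{W + 56}{x - 5}\right) = -2 + \left(\left(W + x\right) + \frac{56 + W}{-5 + x}\right) = -2 + \left(W + x + \frac{56 + W}{-5 + x}\right) = -2 + W + x + \frac{56 + W}{-5 + x}$)
$\left(-1280 + b{\left(4 + \frac{6}{0 + 1},21 \right)}\right)^{2} = \left(-1280 + \frac{66 + 21^{2} - 147 - 4 \left(4 + \frac{6}{0 + 1}\right) + \left(4 + \frac{6}{0 + 1}\right) 21}{-5 + 21}\right)^{2} = \left(-1280 + \frac{66 + 441 - 147 - 4 \left(4 + \frac{6}{1}\right) + \left(4 + \frac{6}{1}\right) 21}{16}\right)^{2} = \left(-1280 + \frac{66 + 441 - 147 - 4 \left(4 + 6 \cdot 1\right) + \left(4 + 6 \cdot 1\right) 21}{16}\right)^{2} = \left(-1280 + \frac{66 + 441 - 147 - 4 \left(4 + 6\right) + \left(4 + 6\right) 21}{16}\right)^{2} = \left(-1280 + \frac{66 + 441 - 147 - 40 + 10 \cdot 21}{16}\right)^{2} = \left(-1280 + \frac{66 + 441 - 147 - 40 + 210}{16}\right)^{2} = \left(-1280 + \frac{1}{16} \cdot 530\right)^{2} = \left(-1280 + \frac{265}{8}\right)^{2} = \left(- \frac{9975}{8}\right)^{2} = \frac{99500625}{64}$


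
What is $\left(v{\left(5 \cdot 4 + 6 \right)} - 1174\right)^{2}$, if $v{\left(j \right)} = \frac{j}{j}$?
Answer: $1375929$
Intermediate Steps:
$v{\left(j \right)} = 1$
$\left(v{\left(5 \cdot 4 + 6 \right)} - 1174\right)^{2} = \left(1 - 1174\right)^{2} = \left(-1173\right)^{2} = 1375929$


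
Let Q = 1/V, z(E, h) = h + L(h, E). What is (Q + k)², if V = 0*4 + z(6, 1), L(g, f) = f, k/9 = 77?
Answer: 23541904/49 ≈ 4.8045e+5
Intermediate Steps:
k = 693 (k = 9*77 = 693)
z(E, h) = E + h (z(E, h) = h + E = E + h)
V = 7 (V = 0*4 + (6 + 1) = 0 + 7 = 7)
Q = ⅐ (Q = 1/7 = ⅐ ≈ 0.14286)
(Q + k)² = (⅐ + 693)² = (4852/7)² = 23541904/49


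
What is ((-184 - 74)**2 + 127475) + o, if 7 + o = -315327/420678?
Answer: 27208226123/140226 ≈ 1.9403e+5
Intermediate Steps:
o = -1086691/140226 (o = -7 - 315327/420678 = -7 - 315327*1/420678 = -7 - 105109/140226 = -1086691/140226 ≈ -7.7496)
((-184 - 74)**2 + 127475) + o = ((-184 - 74)**2 + 127475) - 1086691/140226 = ((-258)**2 + 127475) - 1086691/140226 = (66564 + 127475) - 1086691/140226 = 194039 - 1086691/140226 = 27208226123/140226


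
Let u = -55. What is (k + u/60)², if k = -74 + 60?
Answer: 32041/144 ≈ 222.51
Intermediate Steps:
k = -14
(k + u/60)² = (-14 - 55/60)² = (-14 - 55*1/60)² = (-14 - 11/12)² = (-179/12)² = 32041/144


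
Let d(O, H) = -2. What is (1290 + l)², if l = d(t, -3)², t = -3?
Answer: 1674436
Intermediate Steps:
l = 4 (l = (-2)² = 4)
(1290 + l)² = (1290 + 4)² = 1294² = 1674436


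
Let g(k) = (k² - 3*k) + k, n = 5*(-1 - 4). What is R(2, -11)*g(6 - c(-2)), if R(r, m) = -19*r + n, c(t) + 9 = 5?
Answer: -5040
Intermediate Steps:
c(t) = -4 (c(t) = -9 + 5 = -4)
n = -25 (n = 5*(-5) = -25)
R(r, m) = -25 - 19*r (R(r, m) = -19*r - 25 = -25 - 19*r)
g(k) = k² - 2*k
R(2, -11)*g(6 - c(-2)) = (-25 - 19*2)*((6 - 1*(-4))*(-2 + (6 - 1*(-4)))) = (-25 - 38)*((6 + 4)*(-2 + (6 + 4))) = -630*(-2 + 10) = -630*8 = -63*80 = -5040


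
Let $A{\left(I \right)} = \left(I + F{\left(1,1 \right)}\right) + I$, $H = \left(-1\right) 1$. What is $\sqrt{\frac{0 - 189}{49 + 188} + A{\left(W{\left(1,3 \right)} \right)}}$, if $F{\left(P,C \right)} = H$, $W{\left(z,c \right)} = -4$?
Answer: $\frac{3 i \sqrt{6794}}{79} \approx 3.1301 i$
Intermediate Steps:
$H = -1$
$F{\left(P,C \right)} = -1$
$A{\left(I \right)} = -1 + 2 I$ ($A{\left(I \right)} = \left(I - 1\right) + I = \left(-1 + I\right) + I = -1 + 2 I$)
$\sqrt{\frac{0 - 189}{49 + 188} + A{\left(W{\left(1,3 \right)} \right)}} = \sqrt{\frac{0 - 189}{49 + 188} + \left(-1 + 2 \left(-4\right)\right)} = \sqrt{- \frac{189}{237} - 9} = \sqrt{\left(-189\right) \frac{1}{237} - 9} = \sqrt{- \frac{63}{79} - 9} = \sqrt{- \frac{774}{79}} = \frac{3 i \sqrt{6794}}{79}$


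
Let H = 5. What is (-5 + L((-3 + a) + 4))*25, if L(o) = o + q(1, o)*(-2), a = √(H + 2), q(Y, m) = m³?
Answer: -1200 - 475*√7 ≈ -2456.7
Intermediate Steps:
a = √7 (a = √(5 + 2) = √7 ≈ 2.6458)
L(o) = o - 2*o³ (L(o) = o + o³*(-2) = o - 2*o³)
(-5 + L((-3 + a) + 4))*25 = (-5 + (((-3 + √7) + 4) - 2*((-3 + √7) + 4)³))*25 = (-5 + ((1 + √7) - 2*(1 + √7)³))*25 = (-5 + (1 + √7 - 2*(1 + √7)³))*25 = (-4 + √7 - 2*(1 + √7)³)*25 = -100 - 50*(1 + √7)³ + 25*√7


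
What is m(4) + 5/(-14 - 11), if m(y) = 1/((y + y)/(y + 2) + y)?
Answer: -1/80 ≈ -0.012500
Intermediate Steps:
m(y) = 1/(y + 2*y/(2 + y)) (m(y) = 1/((2*y)/(2 + y) + y) = 1/(2*y/(2 + y) + y) = 1/(y + 2*y/(2 + y)))
m(4) + 5/(-14 - 11) = (2 + 4)/(4*(4 + 4)) + 5/(-14 - 11) = (¼)*6/8 + 5/(-25) = (¼)*(⅛)*6 + 5*(-1/25) = 3/16 - ⅕ = -1/80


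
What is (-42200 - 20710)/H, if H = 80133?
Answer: -20970/26711 ≈ -0.78507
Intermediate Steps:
(-42200 - 20710)/H = (-42200 - 20710)/80133 = -62910*1/80133 = -20970/26711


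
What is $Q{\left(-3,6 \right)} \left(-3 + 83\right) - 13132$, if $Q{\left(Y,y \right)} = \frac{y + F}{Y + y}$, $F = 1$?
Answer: $- \frac{38836}{3} \approx -12945.0$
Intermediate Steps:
$Q{\left(Y,y \right)} = \frac{1 + y}{Y + y}$ ($Q{\left(Y,y \right)} = \frac{y + 1}{Y + y} = \frac{1 + y}{Y + y}$)
$Q{\left(-3,6 \right)} \left(-3 + 83\right) - 13132 = \frac{1 + 6}{-3 + 6} \left(-3 + 83\right) - 13132 = \frac{1}{3} \cdot 7 \cdot 80 - 13132 = \frac{7}{3} \cdot 80 - 13132 = \frac{560}{3} - 13132 = - \frac{38836}{3}$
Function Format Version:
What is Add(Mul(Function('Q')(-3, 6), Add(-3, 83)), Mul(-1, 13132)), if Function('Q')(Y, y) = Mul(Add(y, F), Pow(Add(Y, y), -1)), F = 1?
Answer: Rational(-38836, 3) ≈ -12945.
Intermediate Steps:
Function('Q')(Y, y) = Mul(Pow(Add(Y, y), -1), Add(1, y)) (Function('Q')(Y, y) = Mul(Add(y, 1), Pow(Add(Y, y), -1)) = Mul(Add(1, y), Pow(Add(Y, y), -1)) = Mul(Pow(Add(Y, y), -1), Add(1, y)))
Add(Mul(Function('Q')(-3, 6), Add(-3, 83)), Mul(-1, 13132)) = Add(Mul(Mul(Pow(Add(-3, 6), -1), Add(1, 6)), Add(-3, 83)), Mul(-1, 13132)) = Add(Mul(Mul(Pow(3, -1), 7), 80), -13132) = Add(Mul(Mul(Rational(1, 3), 7), 80), -13132) = Add(Mul(Rational(7, 3), 80), -13132) = Add(Rational(560, 3), -13132) = Rational(-38836, 3)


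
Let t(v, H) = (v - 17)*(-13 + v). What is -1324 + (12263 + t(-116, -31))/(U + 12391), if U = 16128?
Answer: -37729736/28519 ≈ -1323.0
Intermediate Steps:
t(v, H) = (-17 + v)*(-13 + v)
-1324 + (12263 + t(-116, -31))/(U + 12391) = -1324 + (12263 + (221 + (-116)² - 30*(-116)))/(16128 + 12391) = -1324 + (12263 + (221 + 13456 + 3480))/28519 = -1324 + (12263 + 17157)*(1/28519) = -1324 + 29420*(1/28519) = -1324 + 29420/28519 = -37729736/28519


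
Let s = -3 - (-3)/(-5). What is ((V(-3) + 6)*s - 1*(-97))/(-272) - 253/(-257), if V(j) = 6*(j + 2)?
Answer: 43887/69904 ≈ 0.62782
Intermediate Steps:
V(j) = 12 + 6*j (V(j) = 6*(2 + j) = 12 + 6*j)
s = -18/5 (s = -3 - (-3)*(-1)/5 = -3 - 1*⅗ = -3 - ⅗ = -18/5 ≈ -3.6000)
((V(-3) + 6)*s - 1*(-97))/(-272) - 253/(-257) = (((12 + 6*(-3)) + 6)*(-18/5) - 1*(-97))/(-272) - 253/(-257) = (((12 - 18) + 6)*(-18/5) + 97)*(-1/272) - 253*(-1/257) = ((-6 + 6)*(-18/5) + 97)*(-1/272) + 253/257 = (0*(-18/5) + 97)*(-1/272) + 253/257 = (0 + 97)*(-1/272) + 253/257 = 97*(-1/272) + 253/257 = -97/272 + 253/257 = 43887/69904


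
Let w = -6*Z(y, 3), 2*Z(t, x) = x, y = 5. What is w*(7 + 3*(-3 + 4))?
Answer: -90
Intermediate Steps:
Z(t, x) = x/2
w = -9 (w = -6*(½)*3 = -6*3/2 = -3*3 = -9)
w*(7 + 3*(-3 + 4)) = -9*(7 + 3*(-3 + 4)) = -9*(7 + 3*1) = -9*(7 + 3) = -9*10 = -90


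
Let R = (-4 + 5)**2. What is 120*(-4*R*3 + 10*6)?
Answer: 5760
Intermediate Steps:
R = 1 (R = 1**2 = 1)
120*(-4*R*3 + 10*6) = 120*(-4*1*3 + 10*6) = 120*(-4*3 + 60) = 120*(-12 + 60) = 120*48 = 5760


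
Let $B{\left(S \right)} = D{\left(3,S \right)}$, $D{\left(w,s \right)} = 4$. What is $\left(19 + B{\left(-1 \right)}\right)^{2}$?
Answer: $529$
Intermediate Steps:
$B{\left(S \right)} = 4$
$\left(19 + B{\left(-1 \right)}\right)^{2} = \left(19 + 4\right)^{2} = 23^{2} = 529$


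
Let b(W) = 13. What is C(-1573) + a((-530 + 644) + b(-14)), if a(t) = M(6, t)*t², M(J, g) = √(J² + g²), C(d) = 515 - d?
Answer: 2088 + 16129*√16165 ≈ 2.0528e+6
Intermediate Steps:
a(t) = t²*√(36 + t²) (a(t) = √(6² + t²)*t² = √(36 + t²)*t² = t²*√(36 + t²))
C(-1573) + a((-530 + 644) + b(-14)) = (515 - 1*(-1573)) + ((-530 + 644) + 13)²*√(36 + ((-530 + 644) + 13)²) = (515 + 1573) + (114 + 13)²*√(36 + (114 + 13)²) = 2088 + 127²*√(36 + 127²) = 2088 + 16129*√(36 + 16129) = 2088 + 16129*√16165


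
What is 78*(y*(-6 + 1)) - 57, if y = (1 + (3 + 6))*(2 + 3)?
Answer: -19557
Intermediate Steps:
y = 50 (y = (1 + 9)*5 = 10*5 = 50)
78*(y*(-6 + 1)) - 57 = 78*(50*(-6 + 1)) - 57 = 78*(50*(-5)) - 57 = 78*(-250) - 57 = -19500 - 57 = -19557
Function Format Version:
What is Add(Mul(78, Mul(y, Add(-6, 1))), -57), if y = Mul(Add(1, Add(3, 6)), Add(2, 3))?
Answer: -19557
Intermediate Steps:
y = 50 (y = Mul(Add(1, 9), 5) = Mul(10, 5) = 50)
Add(Mul(78, Mul(y, Add(-6, 1))), -57) = Add(Mul(78, Mul(50, Add(-6, 1))), -57) = Add(Mul(78, Mul(50, -5)), -57) = Add(Mul(78, -250), -57) = Add(-19500, -57) = -19557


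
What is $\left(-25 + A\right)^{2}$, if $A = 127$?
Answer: $10404$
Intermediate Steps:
$\left(-25 + A\right)^{2} = \left(-25 + 127\right)^{2} = 102^{2} = 10404$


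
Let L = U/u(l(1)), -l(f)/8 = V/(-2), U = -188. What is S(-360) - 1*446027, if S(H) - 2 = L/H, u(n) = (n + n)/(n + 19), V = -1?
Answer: -21409247/48 ≈ -4.4603e+5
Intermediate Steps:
l(f) = -4 (l(f) = -(-8)/(-2) = -(-8)*(-1)/2 = -8*½ = -4)
u(n) = 2*n/(19 + n) (u(n) = (2*n)/(19 + n) = 2*n/(19 + n))
L = 705/2 (L = -188/(2*(-4)/(19 - 4)) = -188/(2*(-4)/15) = -188/(2*(-4)*(1/15)) = -188/(-8/15) = -188*(-15/8) = 705/2 ≈ 352.50)
S(H) = 2 + 705/(2*H)
S(-360) - 1*446027 = (2 + (705/2)/(-360)) - 1*446027 = (2 + (705/2)*(-1/360)) - 446027 = (2 - 47/48) - 446027 = 49/48 - 446027 = -21409247/48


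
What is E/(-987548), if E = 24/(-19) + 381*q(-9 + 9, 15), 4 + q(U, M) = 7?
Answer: -21/18164 ≈ -0.0011561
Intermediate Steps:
q(U, M) = 3 (q(U, M) = -4 + 7 = 3)
E = 21693/19 (E = 24/(-19) + 381*3 = 24*(-1/19) + 1143 = -24/19 + 1143 = 21693/19 ≈ 1141.7)
E/(-987548) = (21693/19)/(-987548) = (21693/19)*(-1/987548) = -21/18164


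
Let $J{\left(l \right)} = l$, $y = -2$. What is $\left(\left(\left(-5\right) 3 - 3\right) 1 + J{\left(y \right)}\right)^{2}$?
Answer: $400$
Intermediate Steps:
$\left(\left(\left(-5\right) 3 - 3\right) 1 + J{\left(y \right)}\right)^{2} = \left(\left(\left(-5\right) 3 - 3\right) 1 - 2\right)^{2} = \left(\left(-15 - 3\right) 1 - 2\right)^{2} = \left(\left(-18\right) 1 - 2\right)^{2} = \left(-18 - 2\right)^{2} = \left(-20\right)^{2} = 400$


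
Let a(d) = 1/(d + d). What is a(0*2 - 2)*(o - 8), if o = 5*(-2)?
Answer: 9/2 ≈ 4.5000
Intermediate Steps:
a(d) = 1/(2*d)
o = -10
a(0*2 - 2)*(o - 8) = (1/(2*(0*2 - 2)))*(-10 - 8) = (1/(2*(0 - 2)))*(-18) = ((½)/(-2))*(-18) = ((½)*(-½))*(-18) = -¼*(-18) = 9/2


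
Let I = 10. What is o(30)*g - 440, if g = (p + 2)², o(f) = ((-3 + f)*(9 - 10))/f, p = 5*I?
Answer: -14368/5 ≈ -2873.6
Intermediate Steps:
p = 50 (p = 5*10 = 50)
o(f) = (3 - f)/f (o(f) = ((-3 + f)*(-1))/f = (3 - f)/f)
g = 2704 (g = (50 + 2)² = 52² = 2704)
o(30)*g - 440 = ((3 - 1*30)/30)*2704 - 440 = ((3 - 30)/30)*2704 - 440 = ((1/30)*(-27))*2704 - 440 = -9/10*2704 - 440 = -12168/5 - 440 = -14368/5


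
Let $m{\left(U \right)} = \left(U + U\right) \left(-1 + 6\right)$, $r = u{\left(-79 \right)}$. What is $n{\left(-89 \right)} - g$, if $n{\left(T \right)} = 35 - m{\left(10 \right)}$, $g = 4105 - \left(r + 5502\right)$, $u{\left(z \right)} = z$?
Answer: $1253$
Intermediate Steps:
$r = -79$
$m{\left(U \right)} = 10 U$ ($m{\left(U \right)} = 2 U 5 = 10 U$)
$g = -1318$ ($g = 4105 - \left(-79 + 5502\right) = 4105 - 5423 = -1318$)
$n{\left(T \right)} = -65$ ($n{\left(T \right)} = 35 - 10 \cdot 10 = 35 - 100 = -65$)
$n{\left(-89 \right)} - g = -65 - -1318 = -65 + 1318 = 1253$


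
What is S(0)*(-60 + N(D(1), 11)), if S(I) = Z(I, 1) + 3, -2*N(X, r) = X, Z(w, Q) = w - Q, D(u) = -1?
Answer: -119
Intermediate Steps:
N(X, r) = -X/2
S(I) = 2 + I (S(I) = (I - 1*1) + 3 = (I - 1) + 3 = (-1 + I) + 3 = 2 + I)
S(0)*(-60 + N(D(1), 11)) = (2 + 0)*(-60 - ½*(-1)) = 2*(-60 + ½) = 2*(-119/2) = -119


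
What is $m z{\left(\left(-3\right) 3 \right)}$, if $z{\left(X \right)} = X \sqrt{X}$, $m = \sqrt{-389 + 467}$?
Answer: $- 27 i \sqrt{78} \approx - 238.46 i$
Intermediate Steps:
$m = \sqrt{78} \approx 8.8318$
$z{\left(X \right)} = X^{\frac{3}{2}}$
$m z{\left(\left(-3\right) 3 \right)} = \sqrt{78} \left(\left(-3\right) 3\right)^{\frac{3}{2}} = \sqrt{78} \left(-9\right)^{\frac{3}{2}} = \sqrt{78} \left(- 27 i\right) = - 27 i \sqrt{78}$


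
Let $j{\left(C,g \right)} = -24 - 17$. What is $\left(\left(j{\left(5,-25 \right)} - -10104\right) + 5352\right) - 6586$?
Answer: $8829$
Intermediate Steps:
$j{\left(C,g \right)} = -41$
$\left(\left(j{\left(5,-25 \right)} - -10104\right) + 5352\right) - 6586 = \left(\left(-41 - -10104\right) + 5352\right) - 6586 = \left(\left(-41 + 10104\right) + 5352\right) - 6586 = \left(10063 + 5352\right) - 6586 = 15415 - 6586 = 8829$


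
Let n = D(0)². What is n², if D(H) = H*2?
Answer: 0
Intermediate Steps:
D(H) = 2*H
n = 0 (n = (2*0)² = 0² = 0)
n² = 0² = 0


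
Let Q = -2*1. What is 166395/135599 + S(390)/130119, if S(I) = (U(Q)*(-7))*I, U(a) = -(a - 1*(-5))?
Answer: 7587235605/5881335427 ≈ 1.2901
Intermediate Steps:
Q = -2
U(a) = -5 - a (U(a) = -(a + 5) = -(5 + a) = -5 - a)
S(I) = 21*I (S(I) = ((-5 - 1*(-2))*(-7))*I = ((-5 + 2)*(-7))*I = (-3*(-7))*I = 21*I)
166395/135599 + S(390)/130119 = 166395/135599 + (21*390)/130119 = 166395*(1/135599) + 8190*(1/130119) = 166395/135599 + 2730/43373 = 7587235605/5881335427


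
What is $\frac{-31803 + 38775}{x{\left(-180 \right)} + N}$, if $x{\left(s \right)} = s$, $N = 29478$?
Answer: $\frac{1162}{4883} \approx 0.23797$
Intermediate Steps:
$\frac{-31803 + 38775}{x{\left(-180 \right)} + N} = \frac{-31803 + 38775}{-180 + 29478} = \frac{6972}{29298} = 6972 \cdot \frac{1}{29298} = \frac{1162}{4883}$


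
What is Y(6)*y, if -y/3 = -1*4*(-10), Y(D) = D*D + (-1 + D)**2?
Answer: -7320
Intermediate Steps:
Y(D) = D**2 + (-1 + D)**2
y = -120 (y = -3*(-1*4)*(-10) = -(-12)*(-10) = -3*40 = -120)
Y(6)*y = (6**2 + (-1 + 6)**2)*(-120) = (36 + 5**2)*(-120) = (36 + 25)*(-120) = 61*(-120) = -7320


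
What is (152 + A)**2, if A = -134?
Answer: 324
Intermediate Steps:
(152 + A)**2 = (152 - 134)**2 = 18**2 = 324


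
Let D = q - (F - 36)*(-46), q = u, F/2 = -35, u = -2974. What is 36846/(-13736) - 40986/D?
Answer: 68435649/26956900 ≈ 2.5387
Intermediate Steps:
F = -70 (F = 2*(-35) = -70)
q = -2974
D = -7850 (D = -2974 - (-70 - 36)*(-46) = -2974 - (-106)*(-46) = -2974 - 1*4876 = -2974 - 4876 = -7850)
36846/(-13736) - 40986/D = 36846/(-13736) - 40986/(-7850) = 36846*(-1/13736) - 40986*(-1/7850) = -18423/6868 + 20493/3925 = 68435649/26956900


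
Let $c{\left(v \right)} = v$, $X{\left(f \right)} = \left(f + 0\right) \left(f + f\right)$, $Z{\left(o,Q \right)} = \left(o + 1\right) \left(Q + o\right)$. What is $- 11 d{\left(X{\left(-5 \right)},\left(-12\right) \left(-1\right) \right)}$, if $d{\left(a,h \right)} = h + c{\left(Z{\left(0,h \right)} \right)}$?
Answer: $-264$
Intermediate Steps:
$Z{\left(o,Q \right)} = \left(1 + o\right) \left(Q + o\right)$
$X{\left(f \right)} = 2 f^{2}$ ($X{\left(f \right)} = f 2 f = 2 f^{2}$)
$d{\left(a,h \right)} = 2 h$ ($d{\left(a,h \right)} = h + \left(h + 0 + 0^{2} + h 0\right) = h + \left(h + 0 + 0 + 0\right) = h + h = 2 h$)
$- 11 d{\left(X{\left(-5 \right)},\left(-12\right) \left(-1\right) \right)} = - 11 \cdot 2 \left(\left(-12\right) \left(-1\right)\right) = - 11 \cdot 2 \cdot 12 = \left(-11\right) 24 = -264$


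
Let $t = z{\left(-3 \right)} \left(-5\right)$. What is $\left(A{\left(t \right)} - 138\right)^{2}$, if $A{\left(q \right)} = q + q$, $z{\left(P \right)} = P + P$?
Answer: $6084$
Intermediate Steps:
$z{\left(P \right)} = 2 P$
$t = 30$ ($t = 2 \left(-3\right) \left(-5\right) = \left(-6\right) \left(-5\right) = 30$)
$A{\left(q \right)} = 2 q$
$\left(A{\left(t \right)} - 138\right)^{2} = \left(2 \cdot 30 - 138\right)^{2} = \left(60 - 138\right)^{2} = \left(-78\right)^{2} = 6084$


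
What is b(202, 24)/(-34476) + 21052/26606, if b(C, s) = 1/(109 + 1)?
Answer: 39918368057/50449765080 ≈ 0.79125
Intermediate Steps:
b(C, s) = 1/110
b(202, 24)/(-34476) + 21052/26606 = (1/110)/(-34476) + 21052/26606 = (1/110)*(-1/34476) + 21052*(1/26606) = -1/3792360 + 10526/13303 = 39918368057/50449765080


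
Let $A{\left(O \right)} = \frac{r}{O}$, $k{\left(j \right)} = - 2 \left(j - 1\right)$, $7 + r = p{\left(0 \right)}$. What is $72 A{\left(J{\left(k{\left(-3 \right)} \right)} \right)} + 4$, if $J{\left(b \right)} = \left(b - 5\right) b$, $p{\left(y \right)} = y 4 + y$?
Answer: $-17$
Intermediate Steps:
$p{\left(y \right)} = 5 y$ ($p{\left(y \right)} = 4 y + y = 5 y$)
$r = -7$ ($r = -7 + 5 \cdot 0 = -7 + 0 = -7$)
$k{\left(j \right)} = 2 - 2 j$ ($k{\left(j \right)} = - 2 \left(-1 + j\right) = 2 - 2 j$)
$J{\left(b \right)} = b \left(-5 + b\right)$ ($J{\left(b \right)} = \left(-5 + b\right) b = b \left(-5 + b\right)$)
$A{\left(O \right)} = - \frac{7}{O}$
$72 A{\left(J{\left(k{\left(-3 \right)} \right)} \right)} + 4 = 72 \left(- \frac{7}{\left(2 - -6\right) \left(-5 + \left(2 - -6\right)\right)}\right) + 4 = 72 \left(- \frac{7}{\left(2 + 6\right) \left(-5 + \left(2 + 6\right)\right)}\right) + 4 = 72 \left(- \frac{7}{8 \left(-5 + 8\right)}\right) + 4 = 72 \left(- \frac{7}{8 \cdot 3}\right) + 4 = 72 \left(- \frac{7}{24}\right) + 4 = -21 + 4 = -17$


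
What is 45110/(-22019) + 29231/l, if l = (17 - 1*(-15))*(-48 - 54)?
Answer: -790876429/71870016 ≈ -11.004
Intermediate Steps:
l = -3264 (l = (17 + 15)*(-102) = 32*(-102) = -3264)
45110/(-22019) + 29231/l = 45110/(-22019) + 29231/(-3264) = 45110*(-1/22019) + 29231*(-1/3264) = -45110/22019 - 29231/3264 = -790876429/71870016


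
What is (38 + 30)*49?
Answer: 3332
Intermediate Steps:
(38 + 30)*49 = 68*49 = 3332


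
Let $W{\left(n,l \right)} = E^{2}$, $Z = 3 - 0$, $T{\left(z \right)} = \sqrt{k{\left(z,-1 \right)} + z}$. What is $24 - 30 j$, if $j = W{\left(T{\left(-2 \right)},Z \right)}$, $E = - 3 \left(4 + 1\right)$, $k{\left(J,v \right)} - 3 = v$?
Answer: $-6726$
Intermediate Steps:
$k{\left(J,v \right)} = 3 + v$
$T{\left(z \right)} = \sqrt{2 + z}$ ($T{\left(z \right)} = \sqrt{\left(3 - 1\right) + z} = \sqrt{2 + z}$)
$Z = 3$ ($Z = 3 + 0 = 3$)
$E = -15$ ($E = \left(-3\right) 5 = -15$)
$W{\left(n,l \right)} = 225$ ($W{\left(n,l \right)} = \left(-15\right)^{2} = 225$)
$j = 225$
$24 - 30 j = 24 - 6750 = -6726$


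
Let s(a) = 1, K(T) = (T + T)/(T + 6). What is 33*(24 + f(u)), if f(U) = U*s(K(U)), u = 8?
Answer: 1056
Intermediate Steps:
K(T) = 2*T/(6 + T) (K(T) = (2*T)/(6 + T) = 2*T/(6 + T))
f(U) = U (f(U) = U*1 = U)
33*(24 + f(u)) = 33*(24 + 8) = 33*32 = 1056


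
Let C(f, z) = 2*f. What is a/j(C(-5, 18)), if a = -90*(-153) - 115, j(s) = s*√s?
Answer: 2731*I*√10/20 ≈ 431.81*I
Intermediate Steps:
j(s) = s^(3/2)
a = 13655 (a = 13770 - 115 = 13655)
a/j(C(-5, 18)) = 13655/((2*(-5))^(3/2)) = 13655/((-10)^(3/2)) = 13655/((-10*I*√10)) = 13655*(I*√10/100) = 2731*I*√10/20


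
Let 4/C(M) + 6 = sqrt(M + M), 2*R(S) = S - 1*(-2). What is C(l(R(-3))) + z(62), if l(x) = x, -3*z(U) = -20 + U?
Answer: -542/37 - 4*I/37 ≈ -14.649 - 0.10811*I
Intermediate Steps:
R(S) = 1 + S/2 (R(S) = (S - 1*(-2))/2 = (S + 2)/2 = (2 + S)/2 = 1 + S/2)
z(U) = 20/3 - U/3 (z(U) = -(-20 + U)/3 = 20/3 - U/3)
C(M) = 4/(-6 + sqrt(2)*sqrt(M)) (C(M) = 4/(-6 + sqrt(M + M)) = 4/(-6 + sqrt(2*M)) = 4/(-6 + sqrt(2)*sqrt(M)))
C(l(R(-3))) + z(62) = 4/(-6 + sqrt(2)*sqrt(1 + (1/2)*(-3))) + (20/3 - 1/3*62) = 4/(-6 + sqrt(2)*sqrt(1 - 3/2)) + (20/3 - 62/3) = 4/(-6 + sqrt(2)*sqrt(-1/2)) - 14 = 4/(-6 + sqrt(2)*(I*sqrt(2)/2)) - 14 = 4/(-6 + I) - 14 = 4*((-6 - I)/37) - 14 = 4*(-6 - I)/37 - 14 = -14 + 4*(-6 - I)/37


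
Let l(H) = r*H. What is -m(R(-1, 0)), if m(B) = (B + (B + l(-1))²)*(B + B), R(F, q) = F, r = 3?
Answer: 30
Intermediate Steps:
l(H) = 3*H
m(B) = 2*B*(B + (-3 + B)²) (m(B) = (B + (B + 3*(-1))²)*(B + B) = (B + (B - 3)²)*(2*B) = (B + (-3 + B)²)*(2*B) = 2*B*(B + (-3 + B)²))
-m(R(-1, 0)) = -2*(-1)*(-1 + (-3 - 1)²) = -2*(-1)*(-1 + (-4)²) = -2*(-1)*(-1 + 16) = -2*(-1)*15 = -1*(-30) = 30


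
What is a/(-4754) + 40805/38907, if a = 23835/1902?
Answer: 122678622865/117267098652 ≈ 1.0461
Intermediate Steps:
a = 7945/634 (a = 23835*(1/1902) = 7945/634 ≈ 12.532)
a/(-4754) + 40805/38907 = (7945/634)/(-4754) + 40805/38907 = (7945/634)*(-1/4754) + 40805*(1/38907) = -7945/3014036 + 40805/38907 = 122678622865/117267098652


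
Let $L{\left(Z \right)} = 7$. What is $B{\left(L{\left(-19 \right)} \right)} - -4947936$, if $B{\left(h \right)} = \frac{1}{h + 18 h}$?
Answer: $\frac{658075489}{133} \approx 4.9479 \cdot 10^{6}$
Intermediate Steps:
$B{\left(h \right)} = \frac{1}{19 h}$
$B{\left(L{\left(-19 \right)} \right)} - -4947936 = \frac{1}{19 \cdot 7} - -4947936 = \frac{1}{19} \cdot \frac{1}{7} + 4947936 = \frac{1}{133} + 4947936 = \frac{658075489}{133}$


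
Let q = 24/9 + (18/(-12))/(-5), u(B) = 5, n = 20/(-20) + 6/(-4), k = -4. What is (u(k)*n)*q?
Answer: -445/12 ≈ -37.083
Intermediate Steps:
n = -5/2 (n = 20*(-1/20) + 6*(-¼) = -1 - 3/2 = -5/2 ≈ -2.5000)
q = 89/30 (q = 24*(⅑) + (18*(-1/12))*(-⅕) = 8/3 - 3/2*(-⅕) = 8/3 + 3/10 = 89/30 ≈ 2.9667)
(u(k)*n)*q = (5*(-5/2))*(89/30) = -25/2*89/30 = -445/12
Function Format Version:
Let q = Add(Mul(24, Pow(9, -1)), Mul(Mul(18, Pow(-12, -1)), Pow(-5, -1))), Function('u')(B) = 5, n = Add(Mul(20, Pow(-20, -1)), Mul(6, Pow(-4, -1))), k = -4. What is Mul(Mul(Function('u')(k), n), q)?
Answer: Rational(-445, 12) ≈ -37.083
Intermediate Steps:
n = Rational(-5, 2) (n = Add(Mul(20, Rational(-1, 20)), Mul(6, Rational(-1, 4))) = Add(-1, Rational(-3, 2)) = Rational(-5, 2) ≈ -2.5000)
q = Rational(89, 30) (q = Add(Mul(24, Rational(1, 9)), Mul(Mul(18, Rational(-1, 12)), Rational(-1, 5))) = Add(Rational(8, 3), Mul(Rational(-3, 2), Rational(-1, 5))) = Add(Rational(8, 3), Rational(3, 10)) = Rational(89, 30) ≈ 2.9667)
Mul(Mul(Function('u')(k), n), q) = Mul(Mul(5, Rational(-5, 2)), Rational(89, 30)) = Mul(Rational(-25, 2), Rational(89, 30)) = Rational(-445, 12)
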